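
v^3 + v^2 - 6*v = v*(v - 2)*(v + 3)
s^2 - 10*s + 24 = (s - 6)*(s - 4)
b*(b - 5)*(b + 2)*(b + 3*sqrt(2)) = b^4 - 3*b^3 + 3*sqrt(2)*b^3 - 9*sqrt(2)*b^2 - 10*b^2 - 30*sqrt(2)*b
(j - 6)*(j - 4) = j^2 - 10*j + 24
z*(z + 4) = z^2 + 4*z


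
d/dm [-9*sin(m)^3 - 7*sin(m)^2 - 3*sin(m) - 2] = (-14*sin(m) + 27*cos(m)^2 - 30)*cos(m)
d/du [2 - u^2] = -2*u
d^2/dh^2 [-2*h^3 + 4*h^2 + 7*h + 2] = 8 - 12*h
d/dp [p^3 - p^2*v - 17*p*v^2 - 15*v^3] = 3*p^2 - 2*p*v - 17*v^2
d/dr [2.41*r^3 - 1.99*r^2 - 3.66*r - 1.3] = 7.23*r^2 - 3.98*r - 3.66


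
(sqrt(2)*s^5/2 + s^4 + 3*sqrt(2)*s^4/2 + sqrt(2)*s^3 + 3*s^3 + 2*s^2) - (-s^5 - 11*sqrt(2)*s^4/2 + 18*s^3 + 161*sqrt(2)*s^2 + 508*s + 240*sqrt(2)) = sqrt(2)*s^5/2 + s^5 + s^4 + 7*sqrt(2)*s^4 - 15*s^3 + sqrt(2)*s^3 - 161*sqrt(2)*s^2 + 2*s^2 - 508*s - 240*sqrt(2)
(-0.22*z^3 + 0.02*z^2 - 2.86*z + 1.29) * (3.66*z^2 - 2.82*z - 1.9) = -0.8052*z^5 + 0.6936*z^4 - 10.106*z^3 + 12.7486*z^2 + 1.7962*z - 2.451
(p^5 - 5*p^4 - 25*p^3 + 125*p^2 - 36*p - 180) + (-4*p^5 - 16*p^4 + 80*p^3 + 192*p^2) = -3*p^5 - 21*p^4 + 55*p^3 + 317*p^2 - 36*p - 180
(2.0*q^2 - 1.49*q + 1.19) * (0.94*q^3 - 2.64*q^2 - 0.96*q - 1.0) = 1.88*q^5 - 6.6806*q^4 + 3.1322*q^3 - 3.7112*q^2 + 0.3476*q - 1.19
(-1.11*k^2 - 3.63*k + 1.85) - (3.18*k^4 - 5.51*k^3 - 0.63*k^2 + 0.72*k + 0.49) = -3.18*k^4 + 5.51*k^3 - 0.48*k^2 - 4.35*k + 1.36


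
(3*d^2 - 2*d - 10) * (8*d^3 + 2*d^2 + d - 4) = 24*d^5 - 10*d^4 - 81*d^3 - 34*d^2 - 2*d + 40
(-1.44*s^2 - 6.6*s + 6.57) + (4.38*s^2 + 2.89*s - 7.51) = 2.94*s^2 - 3.71*s - 0.94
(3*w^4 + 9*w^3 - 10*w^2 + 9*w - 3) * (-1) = -3*w^4 - 9*w^3 + 10*w^2 - 9*w + 3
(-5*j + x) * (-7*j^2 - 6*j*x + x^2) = 35*j^3 + 23*j^2*x - 11*j*x^2 + x^3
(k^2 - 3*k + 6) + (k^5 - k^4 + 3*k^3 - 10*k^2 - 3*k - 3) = k^5 - k^4 + 3*k^3 - 9*k^2 - 6*k + 3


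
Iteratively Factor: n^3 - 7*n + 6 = (n + 3)*(n^2 - 3*n + 2) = (n - 1)*(n + 3)*(n - 2)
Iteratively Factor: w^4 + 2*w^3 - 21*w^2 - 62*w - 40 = (w + 4)*(w^3 - 2*w^2 - 13*w - 10) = (w + 1)*(w + 4)*(w^2 - 3*w - 10) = (w + 1)*(w + 2)*(w + 4)*(w - 5)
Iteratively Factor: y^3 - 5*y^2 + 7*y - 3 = (y - 1)*(y^2 - 4*y + 3) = (y - 3)*(y - 1)*(y - 1)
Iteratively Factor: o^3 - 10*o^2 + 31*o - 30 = (o - 5)*(o^2 - 5*o + 6) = (o - 5)*(o - 3)*(o - 2)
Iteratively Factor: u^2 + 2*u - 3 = (u - 1)*(u + 3)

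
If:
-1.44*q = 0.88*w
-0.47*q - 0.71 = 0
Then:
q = -1.51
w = 2.47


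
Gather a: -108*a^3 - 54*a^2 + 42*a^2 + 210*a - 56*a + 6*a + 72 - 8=-108*a^3 - 12*a^2 + 160*a + 64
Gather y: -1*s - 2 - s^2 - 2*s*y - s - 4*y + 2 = -s^2 - 2*s + y*(-2*s - 4)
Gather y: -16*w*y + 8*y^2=-16*w*y + 8*y^2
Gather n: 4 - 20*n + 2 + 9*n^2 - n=9*n^2 - 21*n + 6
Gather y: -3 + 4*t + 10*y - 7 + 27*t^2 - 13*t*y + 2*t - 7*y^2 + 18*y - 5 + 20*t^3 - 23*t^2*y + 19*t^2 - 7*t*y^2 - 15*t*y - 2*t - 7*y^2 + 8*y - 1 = 20*t^3 + 46*t^2 + 4*t + y^2*(-7*t - 14) + y*(-23*t^2 - 28*t + 36) - 16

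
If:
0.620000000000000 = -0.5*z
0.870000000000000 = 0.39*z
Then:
No Solution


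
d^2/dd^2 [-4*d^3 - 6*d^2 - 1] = -24*d - 12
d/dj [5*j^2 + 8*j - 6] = 10*j + 8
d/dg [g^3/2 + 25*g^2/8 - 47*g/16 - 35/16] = 3*g^2/2 + 25*g/4 - 47/16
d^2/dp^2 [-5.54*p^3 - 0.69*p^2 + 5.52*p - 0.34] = -33.24*p - 1.38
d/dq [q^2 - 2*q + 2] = 2*q - 2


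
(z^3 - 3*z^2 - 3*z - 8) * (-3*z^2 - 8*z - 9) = -3*z^5 + z^4 + 24*z^3 + 75*z^2 + 91*z + 72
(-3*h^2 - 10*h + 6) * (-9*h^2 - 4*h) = 27*h^4 + 102*h^3 - 14*h^2 - 24*h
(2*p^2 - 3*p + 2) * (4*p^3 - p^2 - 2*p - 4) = 8*p^5 - 14*p^4 + 7*p^3 - 4*p^2 + 8*p - 8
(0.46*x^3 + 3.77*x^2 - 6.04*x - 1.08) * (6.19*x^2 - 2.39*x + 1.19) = 2.8474*x^5 + 22.2369*x^4 - 45.8505*x^3 + 12.2367*x^2 - 4.6064*x - 1.2852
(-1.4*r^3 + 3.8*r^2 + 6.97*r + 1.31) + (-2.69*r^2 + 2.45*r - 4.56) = -1.4*r^3 + 1.11*r^2 + 9.42*r - 3.25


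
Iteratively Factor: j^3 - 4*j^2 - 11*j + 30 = (j + 3)*(j^2 - 7*j + 10) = (j - 2)*(j + 3)*(j - 5)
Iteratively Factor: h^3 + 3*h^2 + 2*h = (h + 2)*(h^2 + h) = h*(h + 2)*(h + 1)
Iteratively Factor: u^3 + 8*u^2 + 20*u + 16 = (u + 4)*(u^2 + 4*u + 4) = (u + 2)*(u + 4)*(u + 2)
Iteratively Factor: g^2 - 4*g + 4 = (g - 2)*(g - 2)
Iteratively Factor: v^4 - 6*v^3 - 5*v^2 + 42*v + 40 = (v + 1)*(v^3 - 7*v^2 + 2*v + 40) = (v - 5)*(v + 1)*(v^2 - 2*v - 8) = (v - 5)*(v + 1)*(v + 2)*(v - 4)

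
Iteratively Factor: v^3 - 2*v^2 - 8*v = (v + 2)*(v^2 - 4*v) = v*(v + 2)*(v - 4)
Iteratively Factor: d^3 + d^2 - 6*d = (d)*(d^2 + d - 6) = d*(d - 2)*(d + 3)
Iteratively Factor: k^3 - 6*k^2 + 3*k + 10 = (k - 2)*(k^2 - 4*k - 5) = (k - 2)*(k + 1)*(k - 5)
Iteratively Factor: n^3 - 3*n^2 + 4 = (n + 1)*(n^2 - 4*n + 4) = (n - 2)*(n + 1)*(n - 2)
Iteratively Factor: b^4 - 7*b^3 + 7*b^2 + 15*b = (b - 5)*(b^3 - 2*b^2 - 3*b) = (b - 5)*(b - 3)*(b^2 + b) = (b - 5)*(b - 3)*(b + 1)*(b)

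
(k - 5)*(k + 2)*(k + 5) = k^3 + 2*k^2 - 25*k - 50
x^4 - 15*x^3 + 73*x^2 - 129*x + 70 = (x - 7)*(x - 5)*(x - 2)*(x - 1)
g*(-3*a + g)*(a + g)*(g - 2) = -3*a^2*g^2 + 6*a^2*g - 2*a*g^3 + 4*a*g^2 + g^4 - 2*g^3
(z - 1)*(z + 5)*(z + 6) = z^3 + 10*z^2 + 19*z - 30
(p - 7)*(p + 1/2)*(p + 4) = p^3 - 5*p^2/2 - 59*p/2 - 14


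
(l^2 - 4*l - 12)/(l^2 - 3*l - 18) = (l + 2)/(l + 3)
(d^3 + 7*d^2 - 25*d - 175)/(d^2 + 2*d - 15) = (d^2 + 2*d - 35)/(d - 3)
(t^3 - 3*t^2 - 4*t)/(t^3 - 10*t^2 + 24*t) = (t + 1)/(t - 6)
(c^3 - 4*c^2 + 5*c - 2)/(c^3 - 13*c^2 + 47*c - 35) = (c^2 - 3*c + 2)/(c^2 - 12*c + 35)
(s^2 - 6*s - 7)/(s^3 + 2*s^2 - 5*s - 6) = (s - 7)/(s^2 + s - 6)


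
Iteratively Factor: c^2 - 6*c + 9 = (c - 3)*(c - 3)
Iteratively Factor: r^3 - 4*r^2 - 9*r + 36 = (r - 4)*(r^2 - 9) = (r - 4)*(r + 3)*(r - 3)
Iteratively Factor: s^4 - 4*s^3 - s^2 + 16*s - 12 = (s + 2)*(s^3 - 6*s^2 + 11*s - 6) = (s - 2)*(s + 2)*(s^2 - 4*s + 3) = (s - 3)*(s - 2)*(s + 2)*(s - 1)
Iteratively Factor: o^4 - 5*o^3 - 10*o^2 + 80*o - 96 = (o + 4)*(o^3 - 9*o^2 + 26*o - 24) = (o - 2)*(o + 4)*(o^2 - 7*o + 12) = (o - 4)*(o - 2)*(o + 4)*(o - 3)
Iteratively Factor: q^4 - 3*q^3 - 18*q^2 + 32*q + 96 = (q + 2)*(q^3 - 5*q^2 - 8*q + 48) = (q - 4)*(q + 2)*(q^2 - q - 12) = (q - 4)^2*(q + 2)*(q + 3)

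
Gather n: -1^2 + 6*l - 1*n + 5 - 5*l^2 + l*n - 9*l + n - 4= -5*l^2 + l*n - 3*l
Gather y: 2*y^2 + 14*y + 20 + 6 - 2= 2*y^2 + 14*y + 24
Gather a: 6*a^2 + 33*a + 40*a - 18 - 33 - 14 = 6*a^2 + 73*a - 65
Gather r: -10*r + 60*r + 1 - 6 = 50*r - 5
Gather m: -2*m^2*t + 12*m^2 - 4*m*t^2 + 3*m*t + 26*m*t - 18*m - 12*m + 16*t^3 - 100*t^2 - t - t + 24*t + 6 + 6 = m^2*(12 - 2*t) + m*(-4*t^2 + 29*t - 30) + 16*t^3 - 100*t^2 + 22*t + 12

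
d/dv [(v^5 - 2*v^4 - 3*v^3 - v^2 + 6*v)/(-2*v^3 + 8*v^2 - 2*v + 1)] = (-4*v^7 + 28*v^6 - 40*v^5 - 9*v^4 + 28*v^3 - 55*v^2 - 2*v + 6)/(4*v^6 - 32*v^5 + 72*v^4 - 36*v^3 + 20*v^2 - 4*v + 1)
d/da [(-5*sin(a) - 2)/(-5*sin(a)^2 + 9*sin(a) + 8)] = (-20*sin(a) + 25*cos(a)^2 - 47)*cos(a)/(5*sin(a)^2 - 9*sin(a) - 8)^2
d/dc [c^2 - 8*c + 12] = 2*c - 8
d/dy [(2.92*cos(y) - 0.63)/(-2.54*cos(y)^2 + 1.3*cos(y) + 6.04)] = (-7.4168*cos(y)^2 + 3.2004*cos(y) - 18.4558)*sin(y)/(6.4516*cos(y)^4 - 6.604*cos(y)^3 - 28.9932*cos(y)^2 + 15.704*cos(y) + 36.4816)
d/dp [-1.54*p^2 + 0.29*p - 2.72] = 0.29 - 3.08*p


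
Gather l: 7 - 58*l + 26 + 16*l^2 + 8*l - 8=16*l^2 - 50*l + 25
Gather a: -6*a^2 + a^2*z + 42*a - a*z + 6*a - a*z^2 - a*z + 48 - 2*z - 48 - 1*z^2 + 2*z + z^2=a^2*(z - 6) + a*(-z^2 - 2*z + 48)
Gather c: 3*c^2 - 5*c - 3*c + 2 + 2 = 3*c^2 - 8*c + 4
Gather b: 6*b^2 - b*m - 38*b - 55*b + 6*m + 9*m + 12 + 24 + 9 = 6*b^2 + b*(-m - 93) + 15*m + 45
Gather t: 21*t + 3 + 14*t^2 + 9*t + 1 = 14*t^2 + 30*t + 4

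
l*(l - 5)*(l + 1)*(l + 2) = l^4 - 2*l^3 - 13*l^2 - 10*l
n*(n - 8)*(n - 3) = n^3 - 11*n^2 + 24*n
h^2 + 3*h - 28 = (h - 4)*(h + 7)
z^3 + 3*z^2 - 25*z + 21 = (z - 3)*(z - 1)*(z + 7)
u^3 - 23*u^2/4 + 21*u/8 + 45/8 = (u - 5)*(u - 3/2)*(u + 3/4)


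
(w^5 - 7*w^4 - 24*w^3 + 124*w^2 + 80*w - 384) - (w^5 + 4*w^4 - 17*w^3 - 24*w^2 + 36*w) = -11*w^4 - 7*w^3 + 148*w^2 + 44*w - 384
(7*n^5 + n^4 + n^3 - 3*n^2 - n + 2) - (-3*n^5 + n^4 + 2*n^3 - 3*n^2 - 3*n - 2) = 10*n^5 - n^3 + 2*n + 4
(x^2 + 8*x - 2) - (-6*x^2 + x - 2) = 7*x^2 + 7*x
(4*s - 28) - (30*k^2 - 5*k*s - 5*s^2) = -30*k^2 + 5*k*s + 5*s^2 + 4*s - 28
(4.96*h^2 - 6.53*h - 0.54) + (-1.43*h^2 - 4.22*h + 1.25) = 3.53*h^2 - 10.75*h + 0.71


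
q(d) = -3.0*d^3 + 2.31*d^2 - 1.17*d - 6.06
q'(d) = -9.0*d^2 + 4.62*d - 1.17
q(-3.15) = 114.31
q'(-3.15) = -105.03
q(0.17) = -6.21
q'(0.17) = -0.64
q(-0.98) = 0.13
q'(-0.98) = -14.34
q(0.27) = -6.27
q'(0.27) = -0.58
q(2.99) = -69.10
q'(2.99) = -67.82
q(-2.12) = 35.39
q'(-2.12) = -51.41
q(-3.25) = 125.13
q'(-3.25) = -111.25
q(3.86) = -148.70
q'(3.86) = -117.43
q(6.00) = -577.92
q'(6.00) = -297.45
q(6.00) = -577.92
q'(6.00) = -297.45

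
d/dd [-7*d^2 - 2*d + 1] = -14*d - 2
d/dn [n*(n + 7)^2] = (n + 7)*(3*n + 7)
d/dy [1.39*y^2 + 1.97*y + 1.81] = 2.78*y + 1.97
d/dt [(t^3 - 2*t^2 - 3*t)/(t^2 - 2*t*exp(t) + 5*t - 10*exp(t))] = (-t*(-t^2 + 2*t + 3)*(2*t*exp(t) - 2*t + 12*exp(t) - 5) + (3*t^2 - 4*t - 3)*(t^2 - 2*t*exp(t) + 5*t - 10*exp(t)))/(t^2 - 2*t*exp(t) + 5*t - 10*exp(t))^2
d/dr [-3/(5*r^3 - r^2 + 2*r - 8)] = 3*(15*r^2 - 2*r + 2)/(5*r^3 - r^2 + 2*r - 8)^2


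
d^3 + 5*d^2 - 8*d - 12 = (d - 2)*(d + 1)*(d + 6)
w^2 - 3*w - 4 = (w - 4)*(w + 1)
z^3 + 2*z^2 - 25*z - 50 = (z - 5)*(z + 2)*(z + 5)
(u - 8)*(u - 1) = u^2 - 9*u + 8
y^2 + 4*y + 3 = (y + 1)*(y + 3)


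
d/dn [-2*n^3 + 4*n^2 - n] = -6*n^2 + 8*n - 1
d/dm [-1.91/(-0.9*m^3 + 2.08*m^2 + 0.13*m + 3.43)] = (-5.157*m^2 + 7.9456*m + 0.2483)/(-0.9*m^3 + 2.08*m^2 + 0.13*m + 3.43)^2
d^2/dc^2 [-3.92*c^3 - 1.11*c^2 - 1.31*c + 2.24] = -23.52*c - 2.22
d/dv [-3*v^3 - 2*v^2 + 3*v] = -9*v^2 - 4*v + 3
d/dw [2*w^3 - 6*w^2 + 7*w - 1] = 6*w^2 - 12*w + 7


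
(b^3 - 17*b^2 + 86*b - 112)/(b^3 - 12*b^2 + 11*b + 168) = (b - 2)/(b + 3)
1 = 1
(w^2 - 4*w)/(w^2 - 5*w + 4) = w/(w - 1)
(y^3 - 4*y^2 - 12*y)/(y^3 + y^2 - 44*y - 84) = y*(y - 6)/(y^2 - y - 42)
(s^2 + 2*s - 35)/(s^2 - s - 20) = (s + 7)/(s + 4)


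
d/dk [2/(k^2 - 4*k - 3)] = 4*(2 - k)/(-k^2 + 4*k + 3)^2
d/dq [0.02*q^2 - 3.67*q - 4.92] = 0.04*q - 3.67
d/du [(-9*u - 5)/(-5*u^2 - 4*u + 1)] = (-45*u^2 - 50*u - 29)/(25*u^4 + 40*u^3 + 6*u^2 - 8*u + 1)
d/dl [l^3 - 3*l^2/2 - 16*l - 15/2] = 3*l^2 - 3*l - 16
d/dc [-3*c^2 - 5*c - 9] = -6*c - 5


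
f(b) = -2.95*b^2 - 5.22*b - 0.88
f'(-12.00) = 65.58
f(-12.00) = -363.04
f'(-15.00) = 83.28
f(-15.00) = -586.33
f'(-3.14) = 13.31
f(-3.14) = -13.58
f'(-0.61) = -1.62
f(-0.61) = 1.21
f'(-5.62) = 27.94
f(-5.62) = -64.72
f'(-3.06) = 12.83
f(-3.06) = -12.53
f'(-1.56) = 3.98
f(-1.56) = 0.08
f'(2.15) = -17.90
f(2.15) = -25.74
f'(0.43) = -7.76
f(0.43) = -3.67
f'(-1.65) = 4.52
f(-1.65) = -0.30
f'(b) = -5.9*b - 5.22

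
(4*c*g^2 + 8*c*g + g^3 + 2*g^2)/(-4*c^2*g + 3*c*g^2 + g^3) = (-g - 2)/(c - g)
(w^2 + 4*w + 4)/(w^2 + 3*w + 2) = (w + 2)/(w + 1)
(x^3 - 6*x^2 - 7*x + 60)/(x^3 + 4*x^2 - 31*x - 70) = (x^2 - x - 12)/(x^2 + 9*x + 14)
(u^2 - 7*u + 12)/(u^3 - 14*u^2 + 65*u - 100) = (u - 3)/(u^2 - 10*u + 25)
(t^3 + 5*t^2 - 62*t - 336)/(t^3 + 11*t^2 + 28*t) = (t^2 - 2*t - 48)/(t*(t + 4))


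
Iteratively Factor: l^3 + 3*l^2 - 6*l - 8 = (l + 4)*(l^2 - l - 2) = (l - 2)*(l + 4)*(l + 1)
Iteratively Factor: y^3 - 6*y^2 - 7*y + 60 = (y - 5)*(y^2 - y - 12) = (y - 5)*(y - 4)*(y + 3)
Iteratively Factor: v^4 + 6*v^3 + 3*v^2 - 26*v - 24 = (v + 3)*(v^3 + 3*v^2 - 6*v - 8) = (v - 2)*(v + 3)*(v^2 + 5*v + 4) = (v - 2)*(v + 1)*(v + 3)*(v + 4)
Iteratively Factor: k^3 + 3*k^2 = (k)*(k^2 + 3*k) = k*(k + 3)*(k)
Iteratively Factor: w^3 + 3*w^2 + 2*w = (w + 1)*(w^2 + 2*w) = (w + 1)*(w + 2)*(w)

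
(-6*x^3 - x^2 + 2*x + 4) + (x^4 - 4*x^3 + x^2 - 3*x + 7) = x^4 - 10*x^3 - x + 11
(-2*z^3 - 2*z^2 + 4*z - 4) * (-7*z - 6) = 14*z^4 + 26*z^3 - 16*z^2 + 4*z + 24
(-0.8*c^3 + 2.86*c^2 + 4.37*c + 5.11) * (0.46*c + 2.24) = -0.368*c^4 - 0.4764*c^3 + 8.4166*c^2 + 12.1394*c + 11.4464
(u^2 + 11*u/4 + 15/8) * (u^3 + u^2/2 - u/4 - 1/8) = u^5 + 13*u^4/4 + 3*u^3 + u^2/8 - 13*u/16 - 15/64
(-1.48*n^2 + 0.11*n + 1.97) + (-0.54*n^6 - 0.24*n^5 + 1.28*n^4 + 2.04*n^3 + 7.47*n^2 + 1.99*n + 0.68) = -0.54*n^6 - 0.24*n^5 + 1.28*n^4 + 2.04*n^3 + 5.99*n^2 + 2.1*n + 2.65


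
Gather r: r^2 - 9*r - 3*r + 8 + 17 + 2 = r^2 - 12*r + 27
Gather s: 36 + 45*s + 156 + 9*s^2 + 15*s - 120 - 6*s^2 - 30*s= 3*s^2 + 30*s + 72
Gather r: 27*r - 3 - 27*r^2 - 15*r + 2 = -27*r^2 + 12*r - 1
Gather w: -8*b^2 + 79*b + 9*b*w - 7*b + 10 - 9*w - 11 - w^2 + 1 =-8*b^2 + 72*b - w^2 + w*(9*b - 9)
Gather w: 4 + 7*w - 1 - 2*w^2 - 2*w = -2*w^2 + 5*w + 3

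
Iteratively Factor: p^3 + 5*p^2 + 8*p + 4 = (p + 2)*(p^2 + 3*p + 2) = (p + 1)*(p + 2)*(p + 2)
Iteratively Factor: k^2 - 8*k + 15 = (k - 5)*(k - 3)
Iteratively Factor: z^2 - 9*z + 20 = (z - 4)*(z - 5)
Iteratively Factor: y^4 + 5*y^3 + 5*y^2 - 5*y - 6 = (y + 3)*(y^3 + 2*y^2 - y - 2) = (y + 1)*(y + 3)*(y^2 + y - 2) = (y + 1)*(y + 2)*(y + 3)*(y - 1)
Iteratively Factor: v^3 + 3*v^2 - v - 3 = (v - 1)*(v^2 + 4*v + 3) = (v - 1)*(v + 3)*(v + 1)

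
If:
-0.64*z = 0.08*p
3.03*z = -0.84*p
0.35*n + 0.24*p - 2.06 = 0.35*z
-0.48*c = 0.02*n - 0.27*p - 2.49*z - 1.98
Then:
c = 3.88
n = 5.89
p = 0.00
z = 0.00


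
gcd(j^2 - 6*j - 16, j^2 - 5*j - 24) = j - 8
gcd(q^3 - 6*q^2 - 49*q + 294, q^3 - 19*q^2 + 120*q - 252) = q^2 - 13*q + 42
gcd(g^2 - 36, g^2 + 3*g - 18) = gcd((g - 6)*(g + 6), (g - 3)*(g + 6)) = g + 6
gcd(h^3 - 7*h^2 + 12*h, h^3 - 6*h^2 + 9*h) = h^2 - 3*h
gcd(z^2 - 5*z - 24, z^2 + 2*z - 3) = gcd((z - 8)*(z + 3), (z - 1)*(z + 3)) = z + 3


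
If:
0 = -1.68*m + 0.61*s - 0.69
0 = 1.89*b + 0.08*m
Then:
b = 0.017384731670446 - 0.0153691106072058*s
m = 0.363095238095238*s - 0.410714285714286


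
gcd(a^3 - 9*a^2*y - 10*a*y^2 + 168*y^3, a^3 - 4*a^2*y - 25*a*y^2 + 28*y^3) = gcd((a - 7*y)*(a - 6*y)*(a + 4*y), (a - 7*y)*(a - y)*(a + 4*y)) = -a^2 + 3*a*y + 28*y^2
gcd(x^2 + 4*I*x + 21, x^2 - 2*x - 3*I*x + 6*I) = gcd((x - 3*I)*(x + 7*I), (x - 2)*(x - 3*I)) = x - 3*I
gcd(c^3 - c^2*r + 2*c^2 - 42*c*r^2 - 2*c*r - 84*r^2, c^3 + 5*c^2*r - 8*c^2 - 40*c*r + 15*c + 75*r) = 1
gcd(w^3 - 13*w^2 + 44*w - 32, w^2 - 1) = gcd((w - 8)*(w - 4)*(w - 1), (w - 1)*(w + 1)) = w - 1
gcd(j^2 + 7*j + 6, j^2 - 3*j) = 1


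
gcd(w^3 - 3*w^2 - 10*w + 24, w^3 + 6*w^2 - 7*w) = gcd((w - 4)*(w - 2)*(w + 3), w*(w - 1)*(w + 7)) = 1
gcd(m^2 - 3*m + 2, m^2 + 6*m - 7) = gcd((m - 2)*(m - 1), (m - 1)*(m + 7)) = m - 1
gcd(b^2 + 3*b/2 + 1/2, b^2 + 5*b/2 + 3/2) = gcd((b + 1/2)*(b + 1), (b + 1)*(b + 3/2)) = b + 1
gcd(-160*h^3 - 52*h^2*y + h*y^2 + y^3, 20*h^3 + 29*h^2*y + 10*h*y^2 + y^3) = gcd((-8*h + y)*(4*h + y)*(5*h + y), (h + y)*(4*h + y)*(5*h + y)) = 20*h^2 + 9*h*y + y^2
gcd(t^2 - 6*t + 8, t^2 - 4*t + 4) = t - 2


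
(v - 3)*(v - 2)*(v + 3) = v^3 - 2*v^2 - 9*v + 18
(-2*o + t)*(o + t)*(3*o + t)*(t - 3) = -6*o^3*t + 18*o^3 - 5*o^2*t^2 + 15*o^2*t + 2*o*t^3 - 6*o*t^2 + t^4 - 3*t^3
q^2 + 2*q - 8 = (q - 2)*(q + 4)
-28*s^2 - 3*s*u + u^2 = (-7*s + u)*(4*s + u)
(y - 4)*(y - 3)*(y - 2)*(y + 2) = y^4 - 7*y^3 + 8*y^2 + 28*y - 48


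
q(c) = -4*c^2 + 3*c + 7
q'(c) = 3 - 8*c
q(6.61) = -147.94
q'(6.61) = -49.88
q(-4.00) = -69.00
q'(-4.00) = 35.00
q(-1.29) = -3.53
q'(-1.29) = 13.32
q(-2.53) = -26.19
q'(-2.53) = 23.24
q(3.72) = -37.19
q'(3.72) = -26.76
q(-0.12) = 6.58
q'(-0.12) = 3.96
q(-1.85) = -12.24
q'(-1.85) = 17.80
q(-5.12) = -113.22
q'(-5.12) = 43.96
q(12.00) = -533.00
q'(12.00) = -93.00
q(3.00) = -20.00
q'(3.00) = -21.00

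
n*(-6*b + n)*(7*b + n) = -42*b^2*n + b*n^2 + n^3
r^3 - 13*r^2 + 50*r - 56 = (r - 7)*(r - 4)*(r - 2)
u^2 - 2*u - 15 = (u - 5)*(u + 3)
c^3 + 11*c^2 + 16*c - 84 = (c - 2)*(c + 6)*(c + 7)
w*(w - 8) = w^2 - 8*w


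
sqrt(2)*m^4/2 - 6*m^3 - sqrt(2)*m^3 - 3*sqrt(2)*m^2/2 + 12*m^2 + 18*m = m*(m - 3)*(m - 6*sqrt(2))*(sqrt(2)*m/2 + sqrt(2)/2)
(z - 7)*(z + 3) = z^2 - 4*z - 21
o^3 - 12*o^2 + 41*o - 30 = (o - 6)*(o - 5)*(o - 1)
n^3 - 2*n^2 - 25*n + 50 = (n - 5)*(n - 2)*(n + 5)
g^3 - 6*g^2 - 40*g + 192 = (g - 8)*(g - 4)*(g + 6)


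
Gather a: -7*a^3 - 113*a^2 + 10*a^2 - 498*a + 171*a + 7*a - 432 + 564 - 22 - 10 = -7*a^3 - 103*a^2 - 320*a + 100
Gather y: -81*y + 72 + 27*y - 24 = 48 - 54*y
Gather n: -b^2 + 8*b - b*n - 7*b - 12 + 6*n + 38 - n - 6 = -b^2 + b + n*(5 - b) + 20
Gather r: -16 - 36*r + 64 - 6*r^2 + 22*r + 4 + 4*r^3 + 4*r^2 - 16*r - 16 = 4*r^3 - 2*r^2 - 30*r + 36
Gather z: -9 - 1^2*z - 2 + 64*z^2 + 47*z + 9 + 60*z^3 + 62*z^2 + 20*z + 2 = 60*z^3 + 126*z^2 + 66*z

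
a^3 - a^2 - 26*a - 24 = (a - 6)*(a + 1)*(a + 4)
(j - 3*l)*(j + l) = j^2 - 2*j*l - 3*l^2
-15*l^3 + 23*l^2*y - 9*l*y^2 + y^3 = (-5*l + y)*(-3*l + y)*(-l + y)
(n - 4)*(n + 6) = n^2 + 2*n - 24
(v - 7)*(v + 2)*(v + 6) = v^3 + v^2 - 44*v - 84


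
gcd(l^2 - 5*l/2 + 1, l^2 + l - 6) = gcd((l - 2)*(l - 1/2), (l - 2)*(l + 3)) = l - 2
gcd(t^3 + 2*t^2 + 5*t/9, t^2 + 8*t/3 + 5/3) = t + 5/3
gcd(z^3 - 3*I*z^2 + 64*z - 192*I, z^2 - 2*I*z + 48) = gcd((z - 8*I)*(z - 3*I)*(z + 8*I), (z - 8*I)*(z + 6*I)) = z - 8*I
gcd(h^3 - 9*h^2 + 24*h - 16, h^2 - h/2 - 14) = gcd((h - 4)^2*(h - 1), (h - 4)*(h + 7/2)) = h - 4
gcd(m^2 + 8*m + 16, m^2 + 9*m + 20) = m + 4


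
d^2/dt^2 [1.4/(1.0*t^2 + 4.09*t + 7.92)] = (-2.8*t^2 - 11.452*t + 1.4*(2.0*t + 4.09)*(4.0*t + 8.18) - 22.176)/(1.0*t^2 + 4.09*t + 7.92)^3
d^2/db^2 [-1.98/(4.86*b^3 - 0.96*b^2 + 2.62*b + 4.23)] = ((57.7368*b - 3.8016)*(4.86*b^3 - 0.96*b^2 + 2.62*b + 4.23) - 1.98*(14.58*b^2 - 1.92*b + 2.62)*(29.16*b^2 - 3.84*b + 5.24))/(4.86*b^3 - 0.96*b^2 + 2.62*b + 4.23)^3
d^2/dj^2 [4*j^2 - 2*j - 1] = 8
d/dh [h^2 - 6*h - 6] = 2*h - 6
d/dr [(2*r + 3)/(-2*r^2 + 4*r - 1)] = 2*(2*r^2 + 6*r - 7)/(4*r^4 - 16*r^3 + 20*r^2 - 8*r + 1)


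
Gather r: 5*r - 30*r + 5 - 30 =-25*r - 25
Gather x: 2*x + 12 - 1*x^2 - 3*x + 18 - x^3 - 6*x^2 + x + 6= -x^3 - 7*x^2 + 36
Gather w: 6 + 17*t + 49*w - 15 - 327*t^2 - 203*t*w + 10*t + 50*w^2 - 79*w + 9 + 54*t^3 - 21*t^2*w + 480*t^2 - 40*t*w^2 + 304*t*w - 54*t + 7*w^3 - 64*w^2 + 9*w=54*t^3 + 153*t^2 - 27*t + 7*w^3 + w^2*(-40*t - 14) + w*(-21*t^2 + 101*t - 21)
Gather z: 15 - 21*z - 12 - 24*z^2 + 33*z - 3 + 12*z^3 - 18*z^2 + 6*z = 12*z^3 - 42*z^2 + 18*z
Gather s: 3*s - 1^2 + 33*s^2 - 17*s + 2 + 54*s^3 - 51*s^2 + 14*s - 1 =54*s^3 - 18*s^2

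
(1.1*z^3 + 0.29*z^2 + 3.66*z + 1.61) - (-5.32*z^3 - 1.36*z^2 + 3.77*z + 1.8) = 6.42*z^3 + 1.65*z^2 - 0.11*z - 0.19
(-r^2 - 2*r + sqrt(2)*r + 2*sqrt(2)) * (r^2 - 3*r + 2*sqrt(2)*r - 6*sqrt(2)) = -r^4 - sqrt(2)*r^3 + r^3 + sqrt(2)*r^2 + 10*r^2 - 4*r + 6*sqrt(2)*r - 24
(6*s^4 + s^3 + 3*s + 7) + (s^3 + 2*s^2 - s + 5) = 6*s^4 + 2*s^3 + 2*s^2 + 2*s + 12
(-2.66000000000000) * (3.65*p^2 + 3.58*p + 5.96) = -9.709*p^2 - 9.5228*p - 15.8536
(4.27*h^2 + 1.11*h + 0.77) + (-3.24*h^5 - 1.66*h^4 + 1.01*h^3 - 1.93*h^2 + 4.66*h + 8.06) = -3.24*h^5 - 1.66*h^4 + 1.01*h^3 + 2.34*h^2 + 5.77*h + 8.83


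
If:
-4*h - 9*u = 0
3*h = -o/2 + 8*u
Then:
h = -9*u/4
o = 59*u/2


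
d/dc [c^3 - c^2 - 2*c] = 3*c^2 - 2*c - 2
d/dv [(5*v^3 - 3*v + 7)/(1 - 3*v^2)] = 3*(-5*v^4 + 2*v^2 + 14*v - 1)/(9*v^4 - 6*v^2 + 1)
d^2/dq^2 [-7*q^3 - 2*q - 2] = -42*q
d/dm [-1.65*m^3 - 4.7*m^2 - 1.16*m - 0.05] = -4.95*m^2 - 9.4*m - 1.16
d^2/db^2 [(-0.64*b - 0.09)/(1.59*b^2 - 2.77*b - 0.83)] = ((0.64*b + 0.09)*(3.18*b - 2.77)*(6.36*b - 5.54) + (6.1056*b - 3.2594)*(-1.59*b^2 + 2.77*b + 0.83))/(-1.59*b^2 + 2.77*b + 0.83)^3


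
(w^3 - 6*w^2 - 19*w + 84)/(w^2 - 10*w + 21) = w + 4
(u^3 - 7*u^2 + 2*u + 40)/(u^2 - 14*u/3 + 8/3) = 3*(u^2 - 3*u - 10)/(3*u - 2)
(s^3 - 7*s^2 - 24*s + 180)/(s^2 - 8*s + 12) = (s^2 - s - 30)/(s - 2)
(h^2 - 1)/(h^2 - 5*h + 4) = (h + 1)/(h - 4)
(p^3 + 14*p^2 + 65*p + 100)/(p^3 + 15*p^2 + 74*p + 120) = (p + 5)/(p + 6)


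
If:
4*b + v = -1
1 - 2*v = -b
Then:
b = -1/3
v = 1/3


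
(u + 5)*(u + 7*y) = u^2 + 7*u*y + 5*u + 35*y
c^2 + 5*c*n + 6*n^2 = (c + 2*n)*(c + 3*n)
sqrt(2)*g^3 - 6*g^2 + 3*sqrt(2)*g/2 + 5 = (g - 5*sqrt(2)/2)*(g - sqrt(2))*(sqrt(2)*g + 1)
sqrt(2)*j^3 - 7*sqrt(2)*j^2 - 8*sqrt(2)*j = j*(j - 8)*(sqrt(2)*j + sqrt(2))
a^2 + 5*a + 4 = (a + 1)*(a + 4)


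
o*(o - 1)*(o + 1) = o^3 - o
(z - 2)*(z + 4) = z^2 + 2*z - 8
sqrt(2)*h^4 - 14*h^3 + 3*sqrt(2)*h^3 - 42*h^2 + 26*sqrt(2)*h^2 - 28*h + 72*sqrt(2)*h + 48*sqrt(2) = (h + 2)*(h - 4*sqrt(2))*(h - 3*sqrt(2))*(sqrt(2)*h + sqrt(2))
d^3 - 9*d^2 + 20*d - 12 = (d - 6)*(d - 2)*(d - 1)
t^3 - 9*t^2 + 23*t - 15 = (t - 5)*(t - 3)*(t - 1)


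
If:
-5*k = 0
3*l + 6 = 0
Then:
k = 0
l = -2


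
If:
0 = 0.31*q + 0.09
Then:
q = -0.29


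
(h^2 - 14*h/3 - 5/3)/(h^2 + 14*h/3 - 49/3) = (3*h^2 - 14*h - 5)/(3*h^2 + 14*h - 49)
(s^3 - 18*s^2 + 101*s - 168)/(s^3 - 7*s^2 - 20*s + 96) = (s - 7)/(s + 4)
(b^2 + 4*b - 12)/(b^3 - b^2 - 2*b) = (b + 6)/(b*(b + 1))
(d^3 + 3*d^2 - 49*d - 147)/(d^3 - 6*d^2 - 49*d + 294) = (d + 3)/(d - 6)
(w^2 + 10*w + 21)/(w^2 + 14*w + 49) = (w + 3)/(w + 7)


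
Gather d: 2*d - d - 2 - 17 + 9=d - 10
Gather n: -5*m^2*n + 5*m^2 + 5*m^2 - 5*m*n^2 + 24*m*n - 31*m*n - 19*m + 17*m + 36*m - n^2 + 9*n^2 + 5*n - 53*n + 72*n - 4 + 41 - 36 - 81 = 10*m^2 + 34*m + n^2*(8 - 5*m) + n*(-5*m^2 - 7*m + 24) - 80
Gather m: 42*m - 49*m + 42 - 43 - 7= -7*m - 8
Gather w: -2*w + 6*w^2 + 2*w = 6*w^2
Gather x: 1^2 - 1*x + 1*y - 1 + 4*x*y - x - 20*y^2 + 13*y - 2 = x*(4*y - 2) - 20*y^2 + 14*y - 2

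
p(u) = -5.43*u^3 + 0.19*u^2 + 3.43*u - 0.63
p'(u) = -16.29*u^2 + 0.38*u + 3.43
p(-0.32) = -1.53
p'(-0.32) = 1.64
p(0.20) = 0.02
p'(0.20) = 2.85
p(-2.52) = 78.83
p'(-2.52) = -100.98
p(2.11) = -43.56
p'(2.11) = -68.29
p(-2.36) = 63.71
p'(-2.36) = -88.20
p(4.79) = -576.61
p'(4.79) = -368.51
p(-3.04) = 143.25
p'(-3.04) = -148.27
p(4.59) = -505.98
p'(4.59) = -338.03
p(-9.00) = 3942.36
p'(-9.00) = -1319.48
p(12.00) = -9315.15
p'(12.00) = -2337.77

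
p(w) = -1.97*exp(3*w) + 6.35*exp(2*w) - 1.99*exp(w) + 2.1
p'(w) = -5.91*exp(3*w) + 12.7*exp(2*w) - 1.99*exp(w)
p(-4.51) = 2.08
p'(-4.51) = -0.02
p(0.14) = 5.21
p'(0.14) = 5.52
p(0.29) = 6.08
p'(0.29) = 5.92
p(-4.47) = 2.08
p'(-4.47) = -0.02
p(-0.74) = 2.38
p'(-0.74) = 1.30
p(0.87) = 6.74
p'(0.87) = -12.76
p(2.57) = -3334.02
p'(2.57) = -11040.42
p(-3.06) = 2.02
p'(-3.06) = -0.07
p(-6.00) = 2.10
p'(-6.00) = 0.00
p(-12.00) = 2.10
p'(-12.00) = 0.00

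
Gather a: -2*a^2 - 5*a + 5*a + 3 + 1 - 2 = 2 - 2*a^2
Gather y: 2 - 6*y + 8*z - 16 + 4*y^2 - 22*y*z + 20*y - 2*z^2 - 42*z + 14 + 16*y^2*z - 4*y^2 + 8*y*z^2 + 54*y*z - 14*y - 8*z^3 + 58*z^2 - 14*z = 16*y^2*z + y*(8*z^2 + 32*z) - 8*z^3 + 56*z^2 - 48*z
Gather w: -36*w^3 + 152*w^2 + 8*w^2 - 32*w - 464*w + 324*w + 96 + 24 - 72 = -36*w^3 + 160*w^2 - 172*w + 48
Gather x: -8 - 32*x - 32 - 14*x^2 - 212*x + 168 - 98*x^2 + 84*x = -112*x^2 - 160*x + 128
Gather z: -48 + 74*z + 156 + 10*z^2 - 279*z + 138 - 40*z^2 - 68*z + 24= -30*z^2 - 273*z + 270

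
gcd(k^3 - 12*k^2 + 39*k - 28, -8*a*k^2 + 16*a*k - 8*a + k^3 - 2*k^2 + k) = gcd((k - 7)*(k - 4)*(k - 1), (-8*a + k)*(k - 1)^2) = k - 1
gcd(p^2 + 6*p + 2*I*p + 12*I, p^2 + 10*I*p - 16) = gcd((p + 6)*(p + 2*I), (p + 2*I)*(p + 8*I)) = p + 2*I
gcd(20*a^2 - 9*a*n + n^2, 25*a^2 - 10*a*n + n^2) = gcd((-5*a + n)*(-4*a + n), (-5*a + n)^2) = 5*a - n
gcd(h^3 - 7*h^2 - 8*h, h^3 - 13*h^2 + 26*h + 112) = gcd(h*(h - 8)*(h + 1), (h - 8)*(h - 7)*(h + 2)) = h - 8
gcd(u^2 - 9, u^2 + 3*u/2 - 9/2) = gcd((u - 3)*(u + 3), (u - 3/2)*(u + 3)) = u + 3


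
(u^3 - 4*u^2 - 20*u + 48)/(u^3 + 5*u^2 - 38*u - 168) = (u - 2)/(u + 7)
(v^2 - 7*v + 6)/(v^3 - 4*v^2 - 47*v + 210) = (v - 1)/(v^2 + 2*v - 35)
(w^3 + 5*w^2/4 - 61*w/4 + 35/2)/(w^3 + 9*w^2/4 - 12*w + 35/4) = (w - 2)/(w - 1)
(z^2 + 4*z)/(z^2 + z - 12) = z/(z - 3)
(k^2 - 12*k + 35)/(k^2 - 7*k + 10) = (k - 7)/(k - 2)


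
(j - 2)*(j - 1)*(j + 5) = j^3 + 2*j^2 - 13*j + 10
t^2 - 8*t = t*(t - 8)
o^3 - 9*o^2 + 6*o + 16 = (o - 8)*(o - 2)*(o + 1)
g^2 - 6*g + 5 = (g - 5)*(g - 1)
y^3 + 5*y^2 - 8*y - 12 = (y - 2)*(y + 1)*(y + 6)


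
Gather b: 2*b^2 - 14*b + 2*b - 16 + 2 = 2*b^2 - 12*b - 14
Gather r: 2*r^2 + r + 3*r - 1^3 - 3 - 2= 2*r^2 + 4*r - 6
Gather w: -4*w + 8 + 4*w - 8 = 0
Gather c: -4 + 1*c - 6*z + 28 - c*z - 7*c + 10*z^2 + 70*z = c*(-z - 6) + 10*z^2 + 64*z + 24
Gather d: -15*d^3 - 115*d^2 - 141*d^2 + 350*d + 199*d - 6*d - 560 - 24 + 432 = -15*d^3 - 256*d^2 + 543*d - 152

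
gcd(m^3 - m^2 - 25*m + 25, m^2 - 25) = m^2 - 25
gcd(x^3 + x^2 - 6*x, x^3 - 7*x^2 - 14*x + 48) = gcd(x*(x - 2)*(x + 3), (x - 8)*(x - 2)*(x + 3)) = x^2 + x - 6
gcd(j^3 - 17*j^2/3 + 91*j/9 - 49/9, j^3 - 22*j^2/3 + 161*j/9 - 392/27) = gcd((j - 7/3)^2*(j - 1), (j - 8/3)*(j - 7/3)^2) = j^2 - 14*j/3 + 49/9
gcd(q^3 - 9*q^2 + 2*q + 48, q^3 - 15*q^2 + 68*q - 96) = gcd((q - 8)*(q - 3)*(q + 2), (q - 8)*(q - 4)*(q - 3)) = q^2 - 11*q + 24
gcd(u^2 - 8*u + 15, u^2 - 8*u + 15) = u^2 - 8*u + 15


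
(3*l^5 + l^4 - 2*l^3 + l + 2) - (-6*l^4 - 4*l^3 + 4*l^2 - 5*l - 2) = 3*l^5 + 7*l^4 + 2*l^3 - 4*l^2 + 6*l + 4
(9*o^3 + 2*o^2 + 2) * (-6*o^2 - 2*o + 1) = -54*o^5 - 30*o^4 + 5*o^3 - 10*o^2 - 4*o + 2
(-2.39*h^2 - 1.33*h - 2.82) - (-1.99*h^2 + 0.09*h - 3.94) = -0.4*h^2 - 1.42*h + 1.12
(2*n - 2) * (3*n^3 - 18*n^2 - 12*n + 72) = 6*n^4 - 42*n^3 + 12*n^2 + 168*n - 144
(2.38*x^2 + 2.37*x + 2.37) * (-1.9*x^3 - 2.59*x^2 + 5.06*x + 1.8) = -4.522*x^5 - 10.6672*x^4 + 1.4015*x^3 + 10.1379*x^2 + 16.2582*x + 4.266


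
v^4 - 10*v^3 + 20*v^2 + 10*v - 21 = (v - 7)*(v - 3)*(v - 1)*(v + 1)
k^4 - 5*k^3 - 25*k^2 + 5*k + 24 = (k - 8)*(k - 1)*(k + 1)*(k + 3)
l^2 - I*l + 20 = (l - 5*I)*(l + 4*I)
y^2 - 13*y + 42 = (y - 7)*(y - 6)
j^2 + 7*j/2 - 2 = (j - 1/2)*(j + 4)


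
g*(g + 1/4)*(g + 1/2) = g^3 + 3*g^2/4 + g/8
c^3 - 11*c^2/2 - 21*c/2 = c*(c - 7)*(c + 3/2)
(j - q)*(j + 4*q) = j^2 + 3*j*q - 4*q^2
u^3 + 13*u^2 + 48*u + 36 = (u + 1)*(u + 6)^2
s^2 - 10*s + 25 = (s - 5)^2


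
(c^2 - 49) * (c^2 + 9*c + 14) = c^4 + 9*c^3 - 35*c^2 - 441*c - 686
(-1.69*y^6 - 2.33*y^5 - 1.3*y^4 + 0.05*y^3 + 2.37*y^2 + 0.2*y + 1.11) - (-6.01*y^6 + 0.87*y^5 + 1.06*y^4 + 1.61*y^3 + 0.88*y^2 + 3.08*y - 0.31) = 4.32*y^6 - 3.2*y^5 - 2.36*y^4 - 1.56*y^3 + 1.49*y^2 - 2.88*y + 1.42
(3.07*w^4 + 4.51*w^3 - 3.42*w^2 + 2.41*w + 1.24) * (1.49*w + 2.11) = 4.5743*w^5 + 13.1976*w^4 + 4.4203*w^3 - 3.6253*w^2 + 6.9327*w + 2.6164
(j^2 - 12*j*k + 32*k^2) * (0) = 0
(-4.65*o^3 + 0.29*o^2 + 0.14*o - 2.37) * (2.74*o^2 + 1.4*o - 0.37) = -12.741*o^5 - 5.7154*o^4 + 2.5101*o^3 - 6.4051*o^2 - 3.3698*o + 0.8769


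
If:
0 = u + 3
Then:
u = -3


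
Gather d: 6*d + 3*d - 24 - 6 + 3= 9*d - 27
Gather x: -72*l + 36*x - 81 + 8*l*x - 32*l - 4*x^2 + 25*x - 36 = -104*l - 4*x^2 + x*(8*l + 61) - 117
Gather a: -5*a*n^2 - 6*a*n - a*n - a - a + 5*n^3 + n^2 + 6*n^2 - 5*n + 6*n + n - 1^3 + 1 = a*(-5*n^2 - 7*n - 2) + 5*n^3 + 7*n^2 + 2*n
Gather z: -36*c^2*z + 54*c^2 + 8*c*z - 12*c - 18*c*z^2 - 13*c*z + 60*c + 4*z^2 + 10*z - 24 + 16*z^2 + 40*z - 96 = 54*c^2 + 48*c + z^2*(20 - 18*c) + z*(-36*c^2 - 5*c + 50) - 120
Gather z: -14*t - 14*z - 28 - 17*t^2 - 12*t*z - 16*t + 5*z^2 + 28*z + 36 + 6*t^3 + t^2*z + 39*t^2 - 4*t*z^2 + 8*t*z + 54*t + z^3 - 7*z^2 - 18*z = 6*t^3 + 22*t^2 + 24*t + z^3 + z^2*(-4*t - 2) + z*(t^2 - 4*t - 4) + 8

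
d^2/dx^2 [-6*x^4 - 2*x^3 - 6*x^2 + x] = -72*x^2 - 12*x - 12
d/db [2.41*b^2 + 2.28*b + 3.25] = 4.82*b + 2.28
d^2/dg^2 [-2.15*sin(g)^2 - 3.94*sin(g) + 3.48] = 3.94*sin(g) - 4.3*cos(2*g)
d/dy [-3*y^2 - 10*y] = -6*y - 10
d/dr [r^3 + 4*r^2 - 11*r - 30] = 3*r^2 + 8*r - 11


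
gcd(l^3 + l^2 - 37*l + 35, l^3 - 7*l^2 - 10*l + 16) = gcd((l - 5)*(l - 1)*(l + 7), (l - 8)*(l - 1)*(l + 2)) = l - 1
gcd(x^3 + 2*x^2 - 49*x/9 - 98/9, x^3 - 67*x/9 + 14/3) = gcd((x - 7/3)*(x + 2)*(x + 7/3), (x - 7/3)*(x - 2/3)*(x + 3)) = x - 7/3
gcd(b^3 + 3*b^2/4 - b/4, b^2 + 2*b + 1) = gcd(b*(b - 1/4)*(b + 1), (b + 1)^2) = b + 1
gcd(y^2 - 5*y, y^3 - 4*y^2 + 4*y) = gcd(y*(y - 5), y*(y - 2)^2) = y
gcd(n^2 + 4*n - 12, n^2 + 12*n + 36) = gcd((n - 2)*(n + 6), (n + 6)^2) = n + 6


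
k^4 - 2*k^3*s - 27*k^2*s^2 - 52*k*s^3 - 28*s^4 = (k - 7*s)*(k + s)*(k + 2*s)^2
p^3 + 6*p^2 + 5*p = p*(p + 1)*(p + 5)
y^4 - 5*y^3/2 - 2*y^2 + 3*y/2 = y*(y - 3)*(y - 1/2)*(y + 1)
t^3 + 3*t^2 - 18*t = t*(t - 3)*(t + 6)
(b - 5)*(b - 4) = b^2 - 9*b + 20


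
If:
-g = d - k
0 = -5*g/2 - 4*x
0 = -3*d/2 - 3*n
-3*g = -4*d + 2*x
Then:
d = -7*x/10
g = -8*x/5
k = -23*x/10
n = 7*x/20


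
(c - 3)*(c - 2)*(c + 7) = c^3 + 2*c^2 - 29*c + 42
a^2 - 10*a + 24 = (a - 6)*(a - 4)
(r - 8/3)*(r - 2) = r^2 - 14*r/3 + 16/3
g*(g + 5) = g^2 + 5*g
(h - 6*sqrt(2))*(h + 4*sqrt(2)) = h^2 - 2*sqrt(2)*h - 48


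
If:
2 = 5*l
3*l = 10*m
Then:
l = 2/5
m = 3/25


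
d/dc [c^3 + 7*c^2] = c*(3*c + 14)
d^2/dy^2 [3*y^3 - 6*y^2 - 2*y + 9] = 18*y - 12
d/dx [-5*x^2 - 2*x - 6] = -10*x - 2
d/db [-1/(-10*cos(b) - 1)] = 10*sin(b)/(10*cos(b) + 1)^2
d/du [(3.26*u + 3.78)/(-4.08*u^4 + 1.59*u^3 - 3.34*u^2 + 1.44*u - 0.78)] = (39.9024*u^4 + 51.3228*u^3 - 7.1422*u^2 + 25.2504*u - 7.986)/(16.6464*u^8 - 12.9744*u^7 + 29.7825*u^6 - 22.3716*u^5 + 22.0996*u^4 - 12.0996*u^3 + 7.284*u^2 - 2.2464*u + 0.6084)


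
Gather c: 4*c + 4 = 4*c + 4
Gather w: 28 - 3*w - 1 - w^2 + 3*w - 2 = 25 - w^2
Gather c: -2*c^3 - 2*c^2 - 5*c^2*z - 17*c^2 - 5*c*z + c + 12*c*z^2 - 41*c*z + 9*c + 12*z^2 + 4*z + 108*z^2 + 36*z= -2*c^3 + c^2*(-5*z - 19) + c*(12*z^2 - 46*z + 10) + 120*z^2 + 40*z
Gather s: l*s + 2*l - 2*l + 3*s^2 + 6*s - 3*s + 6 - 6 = 3*s^2 + s*(l + 3)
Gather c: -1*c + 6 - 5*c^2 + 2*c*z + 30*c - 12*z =-5*c^2 + c*(2*z + 29) - 12*z + 6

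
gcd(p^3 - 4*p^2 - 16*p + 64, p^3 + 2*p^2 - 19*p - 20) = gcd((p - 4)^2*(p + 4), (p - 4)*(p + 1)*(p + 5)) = p - 4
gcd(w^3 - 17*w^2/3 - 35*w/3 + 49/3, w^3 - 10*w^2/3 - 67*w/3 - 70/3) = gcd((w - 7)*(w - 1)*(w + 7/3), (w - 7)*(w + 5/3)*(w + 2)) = w - 7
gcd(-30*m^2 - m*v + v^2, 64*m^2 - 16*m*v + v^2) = 1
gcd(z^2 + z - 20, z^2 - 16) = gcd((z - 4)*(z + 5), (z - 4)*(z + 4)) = z - 4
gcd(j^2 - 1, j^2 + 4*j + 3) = j + 1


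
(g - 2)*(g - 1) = g^2 - 3*g + 2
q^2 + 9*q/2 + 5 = (q + 2)*(q + 5/2)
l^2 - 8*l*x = l*(l - 8*x)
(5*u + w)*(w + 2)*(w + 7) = 5*u*w^2 + 45*u*w + 70*u + w^3 + 9*w^2 + 14*w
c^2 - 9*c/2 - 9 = (c - 6)*(c + 3/2)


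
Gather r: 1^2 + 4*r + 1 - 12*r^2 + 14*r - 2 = -12*r^2 + 18*r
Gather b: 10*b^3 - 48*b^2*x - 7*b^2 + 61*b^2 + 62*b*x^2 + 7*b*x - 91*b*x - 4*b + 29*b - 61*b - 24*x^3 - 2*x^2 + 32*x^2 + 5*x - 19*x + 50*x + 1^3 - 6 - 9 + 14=10*b^3 + b^2*(54 - 48*x) + b*(62*x^2 - 84*x - 36) - 24*x^3 + 30*x^2 + 36*x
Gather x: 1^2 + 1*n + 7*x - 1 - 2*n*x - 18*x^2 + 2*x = n - 18*x^2 + x*(9 - 2*n)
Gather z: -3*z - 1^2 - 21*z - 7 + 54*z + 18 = 30*z + 10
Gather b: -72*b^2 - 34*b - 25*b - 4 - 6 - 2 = -72*b^2 - 59*b - 12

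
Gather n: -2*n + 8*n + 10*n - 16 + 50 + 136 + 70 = 16*n + 240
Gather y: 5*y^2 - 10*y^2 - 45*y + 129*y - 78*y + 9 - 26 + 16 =-5*y^2 + 6*y - 1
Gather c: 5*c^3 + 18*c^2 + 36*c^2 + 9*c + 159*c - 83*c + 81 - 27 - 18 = 5*c^3 + 54*c^2 + 85*c + 36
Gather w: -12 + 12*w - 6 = 12*w - 18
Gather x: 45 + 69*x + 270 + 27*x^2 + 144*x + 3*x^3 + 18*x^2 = 3*x^3 + 45*x^2 + 213*x + 315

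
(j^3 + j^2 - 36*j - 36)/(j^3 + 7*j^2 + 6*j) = (j - 6)/j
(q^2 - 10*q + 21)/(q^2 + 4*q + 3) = (q^2 - 10*q + 21)/(q^2 + 4*q + 3)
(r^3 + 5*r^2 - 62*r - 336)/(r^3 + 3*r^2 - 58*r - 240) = (r + 7)/(r + 5)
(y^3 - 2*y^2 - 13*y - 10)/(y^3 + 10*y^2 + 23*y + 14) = (y - 5)/(y + 7)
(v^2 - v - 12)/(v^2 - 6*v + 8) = (v + 3)/(v - 2)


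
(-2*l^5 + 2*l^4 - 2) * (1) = -2*l^5 + 2*l^4 - 2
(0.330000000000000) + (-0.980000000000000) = -0.650000000000000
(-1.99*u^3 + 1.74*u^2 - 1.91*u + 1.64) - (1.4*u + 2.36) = -1.99*u^3 + 1.74*u^2 - 3.31*u - 0.72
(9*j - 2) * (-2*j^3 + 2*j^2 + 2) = -18*j^4 + 22*j^3 - 4*j^2 + 18*j - 4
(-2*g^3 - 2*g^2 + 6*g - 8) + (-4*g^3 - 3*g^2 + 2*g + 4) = -6*g^3 - 5*g^2 + 8*g - 4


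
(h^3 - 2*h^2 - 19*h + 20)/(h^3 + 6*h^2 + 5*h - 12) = (h - 5)/(h + 3)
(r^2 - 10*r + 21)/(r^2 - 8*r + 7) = (r - 3)/(r - 1)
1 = 1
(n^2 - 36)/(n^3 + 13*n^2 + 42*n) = (n - 6)/(n*(n + 7))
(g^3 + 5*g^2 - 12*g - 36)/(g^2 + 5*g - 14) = (g^3 + 5*g^2 - 12*g - 36)/(g^2 + 5*g - 14)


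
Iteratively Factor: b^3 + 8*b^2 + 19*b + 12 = (b + 3)*(b^2 + 5*b + 4) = (b + 1)*(b + 3)*(b + 4)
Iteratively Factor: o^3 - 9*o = (o)*(o^2 - 9) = o*(o + 3)*(o - 3)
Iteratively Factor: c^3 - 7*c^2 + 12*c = (c)*(c^2 - 7*c + 12) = c*(c - 4)*(c - 3)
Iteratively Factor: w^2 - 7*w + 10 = (w - 5)*(w - 2)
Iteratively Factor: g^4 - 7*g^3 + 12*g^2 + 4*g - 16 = (g - 2)*(g^3 - 5*g^2 + 2*g + 8) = (g - 4)*(g - 2)*(g^2 - g - 2) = (g - 4)*(g - 2)^2*(g + 1)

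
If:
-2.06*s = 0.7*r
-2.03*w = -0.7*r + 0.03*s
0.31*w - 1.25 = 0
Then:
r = 11.53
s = -3.92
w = 4.03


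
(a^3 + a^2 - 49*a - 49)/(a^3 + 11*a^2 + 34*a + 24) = (a^2 - 49)/(a^2 + 10*a + 24)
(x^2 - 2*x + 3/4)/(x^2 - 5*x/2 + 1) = (x - 3/2)/(x - 2)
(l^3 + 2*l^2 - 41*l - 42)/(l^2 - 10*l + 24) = (l^2 + 8*l + 7)/(l - 4)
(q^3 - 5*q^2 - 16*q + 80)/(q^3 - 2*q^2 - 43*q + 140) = (q + 4)/(q + 7)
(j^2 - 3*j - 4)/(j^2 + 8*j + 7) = (j - 4)/(j + 7)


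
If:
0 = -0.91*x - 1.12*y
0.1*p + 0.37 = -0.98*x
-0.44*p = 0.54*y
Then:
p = -0.34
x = -0.34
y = 0.28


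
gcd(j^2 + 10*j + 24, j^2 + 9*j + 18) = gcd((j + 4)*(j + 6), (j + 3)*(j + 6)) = j + 6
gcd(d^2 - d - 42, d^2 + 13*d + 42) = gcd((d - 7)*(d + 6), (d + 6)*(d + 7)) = d + 6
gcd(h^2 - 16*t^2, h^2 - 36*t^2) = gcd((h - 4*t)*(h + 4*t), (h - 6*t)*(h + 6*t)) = 1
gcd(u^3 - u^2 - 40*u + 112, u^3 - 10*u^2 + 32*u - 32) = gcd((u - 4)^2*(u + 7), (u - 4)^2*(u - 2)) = u^2 - 8*u + 16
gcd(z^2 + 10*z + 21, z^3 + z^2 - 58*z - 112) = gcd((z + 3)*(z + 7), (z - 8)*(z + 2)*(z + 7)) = z + 7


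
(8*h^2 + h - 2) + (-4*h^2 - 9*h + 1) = 4*h^2 - 8*h - 1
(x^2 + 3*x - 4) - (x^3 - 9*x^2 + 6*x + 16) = -x^3 + 10*x^2 - 3*x - 20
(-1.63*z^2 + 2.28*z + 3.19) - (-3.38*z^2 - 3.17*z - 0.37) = 1.75*z^2 + 5.45*z + 3.56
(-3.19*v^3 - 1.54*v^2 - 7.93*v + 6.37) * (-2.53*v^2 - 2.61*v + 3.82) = 8.0707*v^5 + 12.2221*v^4 + 11.8965*v^3 - 1.3016*v^2 - 46.9183*v + 24.3334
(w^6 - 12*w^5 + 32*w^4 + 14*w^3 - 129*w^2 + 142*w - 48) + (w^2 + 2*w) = w^6 - 12*w^5 + 32*w^4 + 14*w^3 - 128*w^2 + 144*w - 48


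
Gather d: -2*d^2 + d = -2*d^2 + d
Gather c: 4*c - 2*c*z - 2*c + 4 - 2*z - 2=c*(2 - 2*z) - 2*z + 2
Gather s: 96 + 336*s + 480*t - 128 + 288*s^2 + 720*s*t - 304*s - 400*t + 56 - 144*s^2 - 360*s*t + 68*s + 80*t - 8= 144*s^2 + s*(360*t + 100) + 160*t + 16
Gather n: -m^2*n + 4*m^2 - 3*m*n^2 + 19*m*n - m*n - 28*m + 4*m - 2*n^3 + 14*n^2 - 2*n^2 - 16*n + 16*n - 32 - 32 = 4*m^2 - 24*m - 2*n^3 + n^2*(12 - 3*m) + n*(-m^2 + 18*m) - 64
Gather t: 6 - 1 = 5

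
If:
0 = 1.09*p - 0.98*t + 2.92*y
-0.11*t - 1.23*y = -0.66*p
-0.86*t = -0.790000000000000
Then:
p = 0.43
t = 0.92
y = 0.15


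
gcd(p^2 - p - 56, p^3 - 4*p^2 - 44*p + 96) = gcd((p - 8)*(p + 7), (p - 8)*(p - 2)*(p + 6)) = p - 8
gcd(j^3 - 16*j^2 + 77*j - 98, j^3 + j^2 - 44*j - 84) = j - 7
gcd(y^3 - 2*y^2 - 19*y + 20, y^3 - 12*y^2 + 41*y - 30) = y^2 - 6*y + 5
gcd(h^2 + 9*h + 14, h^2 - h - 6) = h + 2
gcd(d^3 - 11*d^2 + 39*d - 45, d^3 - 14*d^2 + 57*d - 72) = d^2 - 6*d + 9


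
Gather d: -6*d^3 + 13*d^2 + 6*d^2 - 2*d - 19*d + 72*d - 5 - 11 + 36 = -6*d^3 + 19*d^2 + 51*d + 20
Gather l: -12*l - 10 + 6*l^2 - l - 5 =6*l^2 - 13*l - 15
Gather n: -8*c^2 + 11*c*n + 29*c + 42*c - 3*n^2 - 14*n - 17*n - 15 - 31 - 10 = -8*c^2 + 71*c - 3*n^2 + n*(11*c - 31) - 56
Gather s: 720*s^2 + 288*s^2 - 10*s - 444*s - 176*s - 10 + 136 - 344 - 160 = 1008*s^2 - 630*s - 378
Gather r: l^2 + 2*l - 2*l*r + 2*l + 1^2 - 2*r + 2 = l^2 + 4*l + r*(-2*l - 2) + 3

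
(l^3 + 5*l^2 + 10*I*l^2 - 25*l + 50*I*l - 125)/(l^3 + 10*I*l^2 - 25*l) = (l + 5)/l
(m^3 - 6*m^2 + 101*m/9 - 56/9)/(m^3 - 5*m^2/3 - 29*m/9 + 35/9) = (3*m - 8)/(3*m + 5)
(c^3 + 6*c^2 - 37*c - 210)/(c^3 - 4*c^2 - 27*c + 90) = (c + 7)/(c - 3)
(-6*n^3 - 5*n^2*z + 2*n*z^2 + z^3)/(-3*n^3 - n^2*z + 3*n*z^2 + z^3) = (-2*n + z)/(-n + z)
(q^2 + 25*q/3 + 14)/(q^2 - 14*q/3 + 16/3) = (3*q^2 + 25*q + 42)/(3*q^2 - 14*q + 16)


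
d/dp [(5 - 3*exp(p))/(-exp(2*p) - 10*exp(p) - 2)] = (-3*exp(2*p) + 10*exp(p) + 56)*exp(p)/(exp(4*p) + 20*exp(3*p) + 104*exp(2*p) + 40*exp(p) + 4)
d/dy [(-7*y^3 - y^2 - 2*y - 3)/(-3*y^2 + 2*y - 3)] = (21*y^4 - 28*y^3 + 55*y^2 - 12*y + 12)/(9*y^4 - 12*y^3 + 22*y^2 - 12*y + 9)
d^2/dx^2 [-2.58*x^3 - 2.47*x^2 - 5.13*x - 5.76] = -15.48*x - 4.94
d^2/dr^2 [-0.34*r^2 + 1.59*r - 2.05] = -0.680000000000000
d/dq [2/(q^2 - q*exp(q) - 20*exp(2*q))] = 2*(q*exp(q) - 2*q + 40*exp(2*q) + exp(q))/(-q^2 + q*exp(q) + 20*exp(2*q))^2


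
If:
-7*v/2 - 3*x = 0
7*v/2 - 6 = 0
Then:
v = 12/7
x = -2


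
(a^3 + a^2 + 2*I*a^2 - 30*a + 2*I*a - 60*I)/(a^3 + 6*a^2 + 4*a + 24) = (a - 5)/(a - 2*I)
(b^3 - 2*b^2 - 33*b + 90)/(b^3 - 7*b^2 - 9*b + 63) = (b^2 + b - 30)/(b^2 - 4*b - 21)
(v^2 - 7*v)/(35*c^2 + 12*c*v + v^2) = v*(v - 7)/(35*c^2 + 12*c*v + v^2)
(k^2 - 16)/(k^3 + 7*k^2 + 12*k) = (k - 4)/(k*(k + 3))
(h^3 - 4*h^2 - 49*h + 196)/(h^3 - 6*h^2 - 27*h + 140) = (h + 7)/(h + 5)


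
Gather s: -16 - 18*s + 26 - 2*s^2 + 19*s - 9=-2*s^2 + s + 1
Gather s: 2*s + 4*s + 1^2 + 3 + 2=6*s + 6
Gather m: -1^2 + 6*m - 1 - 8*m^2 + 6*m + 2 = -8*m^2 + 12*m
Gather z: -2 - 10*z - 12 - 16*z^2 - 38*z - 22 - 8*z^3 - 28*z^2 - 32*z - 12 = -8*z^3 - 44*z^2 - 80*z - 48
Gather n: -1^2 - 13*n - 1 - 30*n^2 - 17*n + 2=-30*n^2 - 30*n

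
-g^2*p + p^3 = p*(-g + p)*(g + p)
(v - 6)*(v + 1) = v^2 - 5*v - 6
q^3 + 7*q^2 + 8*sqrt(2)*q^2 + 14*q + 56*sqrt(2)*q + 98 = (q + 7)*(q + sqrt(2))*(q + 7*sqrt(2))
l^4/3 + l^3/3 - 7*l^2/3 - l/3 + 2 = (l/3 + 1/3)*(l - 2)*(l - 1)*(l + 3)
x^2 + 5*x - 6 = (x - 1)*(x + 6)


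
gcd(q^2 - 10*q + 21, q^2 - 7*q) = q - 7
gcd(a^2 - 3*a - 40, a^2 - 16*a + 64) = a - 8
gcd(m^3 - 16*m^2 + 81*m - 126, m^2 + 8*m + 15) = 1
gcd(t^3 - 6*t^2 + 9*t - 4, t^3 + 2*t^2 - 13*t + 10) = t - 1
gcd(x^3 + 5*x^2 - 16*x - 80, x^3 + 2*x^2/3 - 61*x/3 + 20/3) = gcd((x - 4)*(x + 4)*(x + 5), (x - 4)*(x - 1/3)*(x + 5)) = x^2 + x - 20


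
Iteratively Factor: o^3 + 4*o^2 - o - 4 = (o + 1)*(o^2 + 3*o - 4) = (o + 1)*(o + 4)*(o - 1)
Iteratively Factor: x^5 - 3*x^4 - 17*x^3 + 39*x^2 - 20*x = (x - 1)*(x^4 - 2*x^3 - 19*x^2 + 20*x) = x*(x - 1)*(x^3 - 2*x^2 - 19*x + 20) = x*(x - 1)^2*(x^2 - x - 20) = x*(x - 1)^2*(x + 4)*(x - 5)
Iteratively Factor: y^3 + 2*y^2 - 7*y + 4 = (y + 4)*(y^2 - 2*y + 1) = (y - 1)*(y + 4)*(y - 1)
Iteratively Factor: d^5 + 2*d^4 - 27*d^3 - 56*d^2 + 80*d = (d)*(d^4 + 2*d^3 - 27*d^2 - 56*d + 80) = d*(d - 5)*(d^3 + 7*d^2 + 8*d - 16) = d*(d - 5)*(d + 4)*(d^2 + 3*d - 4) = d*(d - 5)*(d - 1)*(d + 4)*(d + 4)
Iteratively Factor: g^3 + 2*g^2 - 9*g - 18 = (g + 3)*(g^2 - g - 6) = (g + 2)*(g + 3)*(g - 3)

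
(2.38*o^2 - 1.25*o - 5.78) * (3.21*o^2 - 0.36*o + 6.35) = 7.6398*o^4 - 4.8693*o^3 - 2.9908*o^2 - 5.8567*o - 36.703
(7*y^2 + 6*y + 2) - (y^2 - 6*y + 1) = 6*y^2 + 12*y + 1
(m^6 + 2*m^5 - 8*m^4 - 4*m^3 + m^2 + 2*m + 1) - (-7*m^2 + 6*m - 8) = m^6 + 2*m^5 - 8*m^4 - 4*m^3 + 8*m^2 - 4*m + 9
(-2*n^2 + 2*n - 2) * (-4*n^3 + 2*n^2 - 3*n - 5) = 8*n^5 - 12*n^4 + 18*n^3 - 4*n + 10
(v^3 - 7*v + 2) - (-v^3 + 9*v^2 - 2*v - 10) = 2*v^3 - 9*v^2 - 5*v + 12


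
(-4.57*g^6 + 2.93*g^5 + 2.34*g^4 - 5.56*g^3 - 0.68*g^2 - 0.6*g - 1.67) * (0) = 0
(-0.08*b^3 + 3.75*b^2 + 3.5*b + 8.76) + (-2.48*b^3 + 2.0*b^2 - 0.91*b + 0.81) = -2.56*b^3 + 5.75*b^2 + 2.59*b + 9.57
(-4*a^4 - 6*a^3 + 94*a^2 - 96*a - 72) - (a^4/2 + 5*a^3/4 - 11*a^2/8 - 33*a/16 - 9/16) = -9*a^4/2 - 29*a^3/4 + 763*a^2/8 - 1503*a/16 - 1143/16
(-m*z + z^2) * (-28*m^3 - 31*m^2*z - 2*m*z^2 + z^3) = 28*m^4*z + 3*m^3*z^2 - 29*m^2*z^3 - 3*m*z^4 + z^5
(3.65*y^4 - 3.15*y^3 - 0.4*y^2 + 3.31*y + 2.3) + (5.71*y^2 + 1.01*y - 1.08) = 3.65*y^4 - 3.15*y^3 + 5.31*y^2 + 4.32*y + 1.22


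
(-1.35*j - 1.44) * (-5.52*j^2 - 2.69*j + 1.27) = 7.452*j^3 + 11.5803*j^2 + 2.1591*j - 1.8288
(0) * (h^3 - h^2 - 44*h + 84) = 0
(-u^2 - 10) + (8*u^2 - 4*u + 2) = 7*u^2 - 4*u - 8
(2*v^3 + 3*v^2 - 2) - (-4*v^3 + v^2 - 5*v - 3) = 6*v^3 + 2*v^2 + 5*v + 1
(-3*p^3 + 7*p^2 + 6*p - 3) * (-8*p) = 24*p^4 - 56*p^3 - 48*p^2 + 24*p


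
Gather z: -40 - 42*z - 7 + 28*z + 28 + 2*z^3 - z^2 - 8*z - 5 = 2*z^3 - z^2 - 22*z - 24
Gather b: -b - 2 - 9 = -b - 11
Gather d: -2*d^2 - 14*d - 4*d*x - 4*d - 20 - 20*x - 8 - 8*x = -2*d^2 + d*(-4*x - 18) - 28*x - 28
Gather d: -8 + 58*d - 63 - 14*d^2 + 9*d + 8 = -14*d^2 + 67*d - 63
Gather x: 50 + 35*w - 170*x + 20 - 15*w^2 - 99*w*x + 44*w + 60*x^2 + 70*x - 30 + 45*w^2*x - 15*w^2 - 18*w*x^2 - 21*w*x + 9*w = -30*w^2 + 88*w + x^2*(60 - 18*w) + x*(45*w^2 - 120*w - 100) + 40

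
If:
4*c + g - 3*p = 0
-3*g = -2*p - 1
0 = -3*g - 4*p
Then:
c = -13/72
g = 2/9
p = -1/6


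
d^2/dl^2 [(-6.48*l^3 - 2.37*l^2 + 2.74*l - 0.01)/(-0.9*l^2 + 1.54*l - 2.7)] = (-1.4210854715202e-14*l^4 + 1.37397600000002*l^3 - 196.16904*l^2 + 323.30124*l + 11.767592)/(0.729*l^6 - 3.7422*l^5 + 12.96432*l^4 - 26.105464*l^3 + 38.89296*l^2 - 33.6798*l + 19.683)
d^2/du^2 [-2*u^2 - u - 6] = -4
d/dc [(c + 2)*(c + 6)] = 2*c + 8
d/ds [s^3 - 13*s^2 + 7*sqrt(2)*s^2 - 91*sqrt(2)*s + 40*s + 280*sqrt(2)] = 3*s^2 - 26*s + 14*sqrt(2)*s - 91*sqrt(2) + 40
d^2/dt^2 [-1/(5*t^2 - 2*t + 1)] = 2*(25*t^2 - 10*t - 4*(5*t - 1)^2 + 5)/(5*t^2 - 2*t + 1)^3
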